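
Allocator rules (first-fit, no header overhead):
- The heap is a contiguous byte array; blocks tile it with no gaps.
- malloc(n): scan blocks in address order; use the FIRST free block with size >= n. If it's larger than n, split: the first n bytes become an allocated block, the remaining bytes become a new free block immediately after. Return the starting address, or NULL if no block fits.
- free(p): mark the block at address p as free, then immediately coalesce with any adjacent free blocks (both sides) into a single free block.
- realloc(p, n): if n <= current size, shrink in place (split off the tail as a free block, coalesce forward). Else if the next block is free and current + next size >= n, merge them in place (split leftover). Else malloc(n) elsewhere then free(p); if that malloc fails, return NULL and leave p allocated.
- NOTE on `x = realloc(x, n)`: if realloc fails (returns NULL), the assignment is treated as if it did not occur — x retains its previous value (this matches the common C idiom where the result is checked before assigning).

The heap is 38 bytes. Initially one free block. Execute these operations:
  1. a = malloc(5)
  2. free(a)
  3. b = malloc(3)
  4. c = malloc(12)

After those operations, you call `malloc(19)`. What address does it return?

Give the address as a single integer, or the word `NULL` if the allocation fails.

Answer: 15

Derivation:
Op 1: a = malloc(5) -> a = 0; heap: [0-4 ALLOC][5-37 FREE]
Op 2: free(a) -> (freed a); heap: [0-37 FREE]
Op 3: b = malloc(3) -> b = 0; heap: [0-2 ALLOC][3-37 FREE]
Op 4: c = malloc(12) -> c = 3; heap: [0-2 ALLOC][3-14 ALLOC][15-37 FREE]
malloc(19): first-fit scan over [0-2 ALLOC][3-14 ALLOC][15-37 FREE] -> 15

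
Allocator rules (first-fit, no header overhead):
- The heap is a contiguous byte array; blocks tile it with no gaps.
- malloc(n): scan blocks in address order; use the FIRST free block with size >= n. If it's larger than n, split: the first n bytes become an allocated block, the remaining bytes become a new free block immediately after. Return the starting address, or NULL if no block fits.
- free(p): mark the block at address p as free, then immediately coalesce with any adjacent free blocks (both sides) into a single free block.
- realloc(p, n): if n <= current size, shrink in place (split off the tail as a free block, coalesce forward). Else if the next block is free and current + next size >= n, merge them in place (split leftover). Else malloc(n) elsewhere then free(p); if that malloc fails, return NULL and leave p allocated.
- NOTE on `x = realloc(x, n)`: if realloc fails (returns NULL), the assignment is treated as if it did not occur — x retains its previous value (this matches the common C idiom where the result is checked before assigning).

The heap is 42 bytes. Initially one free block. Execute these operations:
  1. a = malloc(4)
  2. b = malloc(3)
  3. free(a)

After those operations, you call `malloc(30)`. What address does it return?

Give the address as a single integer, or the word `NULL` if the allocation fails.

Answer: 7

Derivation:
Op 1: a = malloc(4) -> a = 0; heap: [0-3 ALLOC][4-41 FREE]
Op 2: b = malloc(3) -> b = 4; heap: [0-3 ALLOC][4-6 ALLOC][7-41 FREE]
Op 3: free(a) -> (freed a); heap: [0-3 FREE][4-6 ALLOC][7-41 FREE]
malloc(30): first-fit scan over [0-3 FREE][4-6 ALLOC][7-41 FREE] -> 7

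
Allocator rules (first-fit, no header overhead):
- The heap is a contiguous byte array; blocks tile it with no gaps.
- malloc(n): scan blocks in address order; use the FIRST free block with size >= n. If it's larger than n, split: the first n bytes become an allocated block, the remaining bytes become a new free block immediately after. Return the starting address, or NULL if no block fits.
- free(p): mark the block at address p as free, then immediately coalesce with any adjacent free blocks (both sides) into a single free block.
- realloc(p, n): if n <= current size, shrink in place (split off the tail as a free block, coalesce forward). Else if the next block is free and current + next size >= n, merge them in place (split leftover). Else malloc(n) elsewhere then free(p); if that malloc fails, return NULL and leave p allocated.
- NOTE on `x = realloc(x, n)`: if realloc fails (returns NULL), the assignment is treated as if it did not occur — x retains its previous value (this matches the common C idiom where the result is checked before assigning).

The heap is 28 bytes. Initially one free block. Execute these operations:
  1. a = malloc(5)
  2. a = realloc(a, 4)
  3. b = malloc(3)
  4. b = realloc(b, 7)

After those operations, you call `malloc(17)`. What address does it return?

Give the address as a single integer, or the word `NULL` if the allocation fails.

Answer: 11

Derivation:
Op 1: a = malloc(5) -> a = 0; heap: [0-4 ALLOC][5-27 FREE]
Op 2: a = realloc(a, 4) -> a = 0; heap: [0-3 ALLOC][4-27 FREE]
Op 3: b = malloc(3) -> b = 4; heap: [0-3 ALLOC][4-6 ALLOC][7-27 FREE]
Op 4: b = realloc(b, 7) -> b = 4; heap: [0-3 ALLOC][4-10 ALLOC][11-27 FREE]
malloc(17): first-fit scan over [0-3 ALLOC][4-10 ALLOC][11-27 FREE] -> 11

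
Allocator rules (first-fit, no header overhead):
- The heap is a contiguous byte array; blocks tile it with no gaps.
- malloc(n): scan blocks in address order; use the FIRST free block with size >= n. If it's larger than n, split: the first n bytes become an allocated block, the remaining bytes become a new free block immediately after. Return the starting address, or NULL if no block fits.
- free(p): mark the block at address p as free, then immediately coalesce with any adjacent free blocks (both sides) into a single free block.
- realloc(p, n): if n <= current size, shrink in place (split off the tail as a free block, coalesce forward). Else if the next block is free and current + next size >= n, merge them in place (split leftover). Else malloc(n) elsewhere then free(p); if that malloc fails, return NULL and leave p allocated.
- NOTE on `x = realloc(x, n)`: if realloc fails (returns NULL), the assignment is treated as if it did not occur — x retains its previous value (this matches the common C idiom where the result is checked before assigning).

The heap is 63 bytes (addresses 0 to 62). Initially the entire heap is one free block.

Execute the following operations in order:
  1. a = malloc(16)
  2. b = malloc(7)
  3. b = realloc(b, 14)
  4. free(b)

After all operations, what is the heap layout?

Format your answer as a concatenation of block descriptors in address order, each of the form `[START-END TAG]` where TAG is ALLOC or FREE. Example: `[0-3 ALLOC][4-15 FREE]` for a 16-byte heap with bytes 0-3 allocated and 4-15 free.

Answer: [0-15 ALLOC][16-62 FREE]

Derivation:
Op 1: a = malloc(16) -> a = 0; heap: [0-15 ALLOC][16-62 FREE]
Op 2: b = malloc(7) -> b = 16; heap: [0-15 ALLOC][16-22 ALLOC][23-62 FREE]
Op 3: b = realloc(b, 14) -> b = 16; heap: [0-15 ALLOC][16-29 ALLOC][30-62 FREE]
Op 4: free(b) -> (freed b); heap: [0-15 ALLOC][16-62 FREE]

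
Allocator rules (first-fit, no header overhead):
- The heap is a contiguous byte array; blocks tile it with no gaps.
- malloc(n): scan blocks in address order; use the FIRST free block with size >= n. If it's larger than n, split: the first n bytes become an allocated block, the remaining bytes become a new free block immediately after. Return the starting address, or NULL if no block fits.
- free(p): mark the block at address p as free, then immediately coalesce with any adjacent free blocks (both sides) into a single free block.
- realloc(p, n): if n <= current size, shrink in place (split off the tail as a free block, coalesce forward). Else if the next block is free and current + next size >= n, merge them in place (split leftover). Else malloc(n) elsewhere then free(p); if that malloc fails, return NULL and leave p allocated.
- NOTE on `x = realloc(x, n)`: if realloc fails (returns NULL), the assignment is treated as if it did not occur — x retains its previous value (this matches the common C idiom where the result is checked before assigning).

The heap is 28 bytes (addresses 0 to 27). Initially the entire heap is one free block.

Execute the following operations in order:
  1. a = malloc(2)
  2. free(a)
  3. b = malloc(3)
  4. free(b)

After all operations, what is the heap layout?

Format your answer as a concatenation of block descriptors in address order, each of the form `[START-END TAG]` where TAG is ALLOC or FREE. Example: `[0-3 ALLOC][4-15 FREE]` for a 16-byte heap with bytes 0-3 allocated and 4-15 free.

Op 1: a = malloc(2) -> a = 0; heap: [0-1 ALLOC][2-27 FREE]
Op 2: free(a) -> (freed a); heap: [0-27 FREE]
Op 3: b = malloc(3) -> b = 0; heap: [0-2 ALLOC][3-27 FREE]
Op 4: free(b) -> (freed b); heap: [0-27 FREE]

Answer: [0-27 FREE]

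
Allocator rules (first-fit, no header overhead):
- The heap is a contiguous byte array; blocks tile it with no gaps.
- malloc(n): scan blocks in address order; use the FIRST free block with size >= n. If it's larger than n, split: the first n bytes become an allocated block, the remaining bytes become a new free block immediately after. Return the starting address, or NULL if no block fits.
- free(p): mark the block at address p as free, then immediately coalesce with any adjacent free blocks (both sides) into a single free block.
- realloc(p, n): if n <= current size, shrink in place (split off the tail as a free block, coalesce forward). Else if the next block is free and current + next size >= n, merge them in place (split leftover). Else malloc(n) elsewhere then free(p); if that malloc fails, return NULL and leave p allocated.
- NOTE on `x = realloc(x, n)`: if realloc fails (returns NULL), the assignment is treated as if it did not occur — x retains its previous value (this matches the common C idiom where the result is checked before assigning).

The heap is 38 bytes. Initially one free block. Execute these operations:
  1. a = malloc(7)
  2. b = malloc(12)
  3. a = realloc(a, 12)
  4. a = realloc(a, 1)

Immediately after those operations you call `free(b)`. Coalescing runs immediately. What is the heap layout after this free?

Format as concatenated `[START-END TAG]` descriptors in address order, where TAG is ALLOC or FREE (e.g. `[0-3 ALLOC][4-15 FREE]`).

Op 1: a = malloc(7) -> a = 0; heap: [0-6 ALLOC][7-37 FREE]
Op 2: b = malloc(12) -> b = 7; heap: [0-6 ALLOC][7-18 ALLOC][19-37 FREE]
Op 3: a = realloc(a, 12) -> a = 19; heap: [0-6 FREE][7-18 ALLOC][19-30 ALLOC][31-37 FREE]
Op 4: a = realloc(a, 1) -> a = 19; heap: [0-6 FREE][7-18 ALLOC][19-19 ALLOC][20-37 FREE]
free(b): b = 7 -> block [7-18 ALLOC]; mark free, coalesce with adjacent free neighbors -> [0-18 FREE][19-19 ALLOC][20-37 FREE]

Answer: [0-18 FREE][19-19 ALLOC][20-37 FREE]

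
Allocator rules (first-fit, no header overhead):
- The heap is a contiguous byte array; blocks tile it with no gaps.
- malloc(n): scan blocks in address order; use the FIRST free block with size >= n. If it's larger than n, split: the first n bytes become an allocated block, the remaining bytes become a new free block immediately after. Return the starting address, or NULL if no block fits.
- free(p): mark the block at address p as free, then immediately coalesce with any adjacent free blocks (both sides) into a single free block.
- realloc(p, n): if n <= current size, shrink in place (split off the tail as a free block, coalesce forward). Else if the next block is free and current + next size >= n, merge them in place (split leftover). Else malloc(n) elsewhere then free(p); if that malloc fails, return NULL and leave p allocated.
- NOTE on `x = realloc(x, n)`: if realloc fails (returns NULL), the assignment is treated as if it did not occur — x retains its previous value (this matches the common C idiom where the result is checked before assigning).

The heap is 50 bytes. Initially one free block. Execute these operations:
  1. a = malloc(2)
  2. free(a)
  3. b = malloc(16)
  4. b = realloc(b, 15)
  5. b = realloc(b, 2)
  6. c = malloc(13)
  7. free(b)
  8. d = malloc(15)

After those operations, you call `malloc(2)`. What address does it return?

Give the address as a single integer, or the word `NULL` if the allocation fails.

Answer: 0

Derivation:
Op 1: a = malloc(2) -> a = 0; heap: [0-1 ALLOC][2-49 FREE]
Op 2: free(a) -> (freed a); heap: [0-49 FREE]
Op 3: b = malloc(16) -> b = 0; heap: [0-15 ALLOC][16-49 FREE]
Op 4: b = realloc(b, 15) -> b = 0; heap: [0-14 ALLOC][15-49 FREE]
Op 5: b = realloc(b, 2) -> b = 0; heap: [0-1 ALLOC][2-49 FREE]
Op 6: c = malloc(13) -> c = 2; heap: [0-1 ALLOC][2-14 ALLOC][15-49 FREE]
Op 7: free(b) -> (freed b); heap: [0-1 FREE][2-14 ALLOC][15-49 FREE]
Op 8: d = malloc(15) -> d = 15; heap: [0-1 FREE][2-14 ALLOC][15-29 ALLOC][30-49 FREE]
malloc(2): first-fit scan over [0-1 FREE][2-14 ALLOC][15-29 ALLOC][30-49 FREE] -> 0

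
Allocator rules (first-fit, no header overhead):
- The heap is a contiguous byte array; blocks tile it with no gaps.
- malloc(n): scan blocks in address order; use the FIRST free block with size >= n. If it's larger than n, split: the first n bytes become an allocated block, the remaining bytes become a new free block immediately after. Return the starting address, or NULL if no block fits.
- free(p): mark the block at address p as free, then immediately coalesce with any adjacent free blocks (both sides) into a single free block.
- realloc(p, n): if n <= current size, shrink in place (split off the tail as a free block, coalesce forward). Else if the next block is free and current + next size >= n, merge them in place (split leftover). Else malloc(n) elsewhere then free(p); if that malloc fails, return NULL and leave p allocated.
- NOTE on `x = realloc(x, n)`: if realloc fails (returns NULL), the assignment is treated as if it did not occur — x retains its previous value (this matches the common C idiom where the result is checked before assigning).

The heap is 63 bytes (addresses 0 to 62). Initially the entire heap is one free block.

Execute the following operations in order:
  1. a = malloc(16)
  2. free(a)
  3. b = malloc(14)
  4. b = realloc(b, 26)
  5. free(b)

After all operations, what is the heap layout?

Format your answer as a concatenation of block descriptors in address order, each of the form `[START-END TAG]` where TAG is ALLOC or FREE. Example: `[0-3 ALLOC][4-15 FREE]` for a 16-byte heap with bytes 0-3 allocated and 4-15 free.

Op 1: a = malloc(16) -> a = 0; heap: [0-15 ALLOC][16-62 FREE]
Op 2: free(a) -> (freed a); heap: [0-62 FREE]
Op 3: b = malloc(14) -> b = 0; heap: [0-13 ALLOC][14-62 FREE]
Op 4: b = realloc(b, 26) -> b = 0; heap: [0-25 ALLOC][26-62 FREE]
Op 5: free(b) -> (freed b); heap: [0-62 FREE]

Answer: [0-62 FREE]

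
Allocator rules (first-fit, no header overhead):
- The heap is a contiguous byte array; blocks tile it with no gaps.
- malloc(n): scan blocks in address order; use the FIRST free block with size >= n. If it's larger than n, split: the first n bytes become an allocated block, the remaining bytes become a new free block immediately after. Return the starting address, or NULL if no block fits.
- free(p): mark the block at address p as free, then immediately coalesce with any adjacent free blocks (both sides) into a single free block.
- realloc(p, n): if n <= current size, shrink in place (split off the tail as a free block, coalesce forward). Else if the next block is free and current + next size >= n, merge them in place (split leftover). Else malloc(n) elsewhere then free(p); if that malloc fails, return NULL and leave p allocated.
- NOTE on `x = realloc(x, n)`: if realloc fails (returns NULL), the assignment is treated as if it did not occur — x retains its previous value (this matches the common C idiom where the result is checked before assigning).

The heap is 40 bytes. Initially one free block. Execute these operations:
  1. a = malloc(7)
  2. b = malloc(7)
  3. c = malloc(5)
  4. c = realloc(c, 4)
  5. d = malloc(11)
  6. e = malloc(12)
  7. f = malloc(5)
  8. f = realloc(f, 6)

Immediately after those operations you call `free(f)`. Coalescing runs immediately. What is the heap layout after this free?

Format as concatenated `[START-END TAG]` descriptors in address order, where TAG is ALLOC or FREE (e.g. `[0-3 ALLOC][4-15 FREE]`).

Answer: [0-6 ALLOC][7-13 ALLOC][14-17 ALLOC][18-28 ALLOC][29-39 FREE]

Derivation:
Op 1: a = malloc(7) -> a = 0; heap: [0-6 ALLOC][7-39 FREE]
Op 2: b = malloc(7) -> b = 7; heap: [0-6 ALLOC][7-13 ALLOC][14-39 FREE]
Op 3: c = malloc(5) -> c = 14; heap: [0-6 ALLOC][7-13 ALLOC][14-18 ALLOC][19-39 FREE]
Op 4: c = realloc(c, 4) -> c = 14; heap: [0-6 ALLOC][7-13 ALLOC][14-17 ALLOC][18-39 FREE]
Op 5: d = malloc(11) -> d = 18; heap: [0-6 ALLOC][7-13 ALLOC][14-17 ALLOC][18-28 ALLOC][29-39 FREE]
Op 6: e = malloc(12) -> e = NULL; heap: [0-6 ALLOC][7-13 ALLOC][14-17 ALLOC][18-28 ALLOC][29-39 FREE]
Op 7: f = malloc(5) -> f = 29; heap: [0-6 ALLOC][7-13 ALLOC][14-17 ALLOC][18-28 ALLOC][29-33 ALLOC][34-39 FREE]
Op 8: f = realloc(f, 6) -> f = 29; heap: [0-6 ALLOC][7-13 ALLOC][14-17 ALLOC][18-28 ALLOC][29-34 ALLOC][35-39 FREE]
free(f): f = 29 -> block [29-34 ALLOC]; mark free, coalesce with adjacent free neighbors -> [0-6 ALLOC][7-13 ALLOC][14-17 ALLOC][18-28 ALLOC][29-39 FREE]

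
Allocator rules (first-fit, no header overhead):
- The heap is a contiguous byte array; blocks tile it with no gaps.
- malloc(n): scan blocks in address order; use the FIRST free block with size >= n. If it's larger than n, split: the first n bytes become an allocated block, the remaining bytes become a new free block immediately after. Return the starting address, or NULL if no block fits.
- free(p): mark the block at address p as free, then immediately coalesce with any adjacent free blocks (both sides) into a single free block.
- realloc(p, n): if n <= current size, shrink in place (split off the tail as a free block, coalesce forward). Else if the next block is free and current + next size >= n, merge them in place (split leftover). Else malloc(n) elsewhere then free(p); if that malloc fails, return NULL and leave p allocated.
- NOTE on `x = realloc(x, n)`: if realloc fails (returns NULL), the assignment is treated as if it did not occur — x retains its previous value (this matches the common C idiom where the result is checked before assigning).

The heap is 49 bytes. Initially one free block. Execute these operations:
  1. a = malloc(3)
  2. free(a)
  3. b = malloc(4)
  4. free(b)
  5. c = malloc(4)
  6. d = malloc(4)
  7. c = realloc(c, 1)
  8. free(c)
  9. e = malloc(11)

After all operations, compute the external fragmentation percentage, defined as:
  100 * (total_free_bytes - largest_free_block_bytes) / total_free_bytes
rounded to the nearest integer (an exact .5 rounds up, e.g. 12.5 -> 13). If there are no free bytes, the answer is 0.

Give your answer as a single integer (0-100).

Answer: 12

Derivation:
Op 1: a = malloc(3) -> a = 0; heap: [0-2 ALLOC][3-48 FREE]
Op 2: free(a) -> (freed a); heap: [0-48 FREE]
Op 3: b = malloc(4) -> b = 0; heap: [0-3 ALLOC][4-48 FREE]
Op 4: free(b) -> (freed b); heap: [0-48 FREE]
Op 5: c = malloc(4) -> c = 0; heap: [0-3 ALLOC][4-48 FREE]
Op 6: d = malloc(4) -> d = 4; heap: [0-3 ALLOC][4-7 ALLOC][8-48 FREE]
Op 7: c = realloc(c, 1) -> c = 0; heap: [0-0 ALLOC][1-3 FREE][4-7 ALLOC][8-48 FREE]
Op 8: free(c) -> (freed c); heap: [0-3 FREE][4-7 ALLOC][8-48 FREE]
Op 9: e = malloc(11) -> e = 8; heap: [0-3 FREE][4-7 ALLOC][8-18 ALLOC][19-48 FREE]
Free blocks: [4 30] total_free=34 largest=30 -> 100*(34-30)/34 = 400/34 ≈ 11.765 -> rounds to 12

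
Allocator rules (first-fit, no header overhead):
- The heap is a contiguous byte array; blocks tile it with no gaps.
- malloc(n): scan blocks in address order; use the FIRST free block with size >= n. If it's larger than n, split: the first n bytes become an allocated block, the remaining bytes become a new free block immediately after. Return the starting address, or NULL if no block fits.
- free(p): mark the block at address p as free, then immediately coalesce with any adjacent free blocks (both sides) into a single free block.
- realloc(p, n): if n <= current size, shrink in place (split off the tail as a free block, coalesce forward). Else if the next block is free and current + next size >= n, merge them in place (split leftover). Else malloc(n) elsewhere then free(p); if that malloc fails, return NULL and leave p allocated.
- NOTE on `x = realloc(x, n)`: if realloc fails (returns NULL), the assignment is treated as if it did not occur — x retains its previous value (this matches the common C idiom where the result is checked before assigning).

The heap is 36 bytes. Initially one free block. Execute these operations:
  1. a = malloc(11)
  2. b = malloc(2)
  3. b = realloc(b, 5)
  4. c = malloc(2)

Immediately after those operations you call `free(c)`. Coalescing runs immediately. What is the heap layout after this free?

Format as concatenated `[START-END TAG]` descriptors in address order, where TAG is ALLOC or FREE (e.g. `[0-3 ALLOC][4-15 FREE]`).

Answer: [0-10 ALLOC][11-15 ALLOC][16-35 FREE]

Derivation:
Op 1: a = malloc(11) -> a = 0; heap: [0-10 ALLOC][11-35 FREE]
Op 2: b = malloc(2) -> b = 11; heap: [0-10 ALLOC][11-12 ALLOC][13-35 FREE]
Op 3: b = realloc(b, 5) -> b = 11; heap: [0-10 ALLOC][11-15 ALLOC][16-35 FREE]
Op 4: c = malloc(2) -> c = 16; heap: [0-10 ALLOC][11-15 ALLOC][16-17 ALLOC][18-35 FREE]
free(c): c = 16 -> block [16-17 ALLOC]; mark free, coalesce with adjacent free neighbors -> [0-10 ALLOC][11-15 ALLOC][16-35 FREE]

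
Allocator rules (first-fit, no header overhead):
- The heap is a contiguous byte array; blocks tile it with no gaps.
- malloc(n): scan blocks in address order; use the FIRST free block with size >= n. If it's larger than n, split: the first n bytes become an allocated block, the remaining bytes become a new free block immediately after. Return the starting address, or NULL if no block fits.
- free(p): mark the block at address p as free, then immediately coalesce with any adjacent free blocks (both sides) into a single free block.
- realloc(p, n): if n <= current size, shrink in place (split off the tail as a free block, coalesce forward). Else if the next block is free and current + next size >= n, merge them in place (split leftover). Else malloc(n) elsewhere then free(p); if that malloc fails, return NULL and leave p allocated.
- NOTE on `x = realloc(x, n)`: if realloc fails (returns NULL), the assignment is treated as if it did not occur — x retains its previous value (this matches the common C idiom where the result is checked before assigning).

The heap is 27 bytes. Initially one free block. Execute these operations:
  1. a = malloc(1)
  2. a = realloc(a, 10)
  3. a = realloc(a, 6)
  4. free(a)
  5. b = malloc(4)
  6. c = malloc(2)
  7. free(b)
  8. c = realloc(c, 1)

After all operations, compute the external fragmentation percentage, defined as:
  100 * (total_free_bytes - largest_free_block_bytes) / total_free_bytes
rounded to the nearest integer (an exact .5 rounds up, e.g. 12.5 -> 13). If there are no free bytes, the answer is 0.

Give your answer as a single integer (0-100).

Answer: 15

Derivation:
Op 1: a = malloc(1) -> a = 0; heap: [0-0 ALLOC][1-26 FREE]
Op 2: a = realloc(a, 10) -> a = 0; heap: [0-9 ALLOC][10-26 FREE]
Op 3: a = realloc(a, 6) -> a = 0; heap: [0-5 ALLOC][6-26 FREE]
Op 4: free(a) -> (freed a); heap: [0-26 FREE]
Op 5: b = malloc(4) -> b = 0; heap: [0-3 ALLOC][4-26 FREE]
Op 6: c = malloc(2) -> c = 4; heap: [0-3 ALLOC][4-5 ALLOC][6-26 FREE]
Op 7: free(b) -> (freed b); heap: [0-3 FREE][4-5 ALLOC][6-26 FREE]
Op 8: c = realloc(c, 1) -> c = 4; heap: [0-3 FREE][4-4 ALLOC][5-26 FREE]
Free blocks: [4 22] total_free=26 largest=22 -> 100*(26-22)/26 = 400/26 ≈ 15.385 -> rounds to 15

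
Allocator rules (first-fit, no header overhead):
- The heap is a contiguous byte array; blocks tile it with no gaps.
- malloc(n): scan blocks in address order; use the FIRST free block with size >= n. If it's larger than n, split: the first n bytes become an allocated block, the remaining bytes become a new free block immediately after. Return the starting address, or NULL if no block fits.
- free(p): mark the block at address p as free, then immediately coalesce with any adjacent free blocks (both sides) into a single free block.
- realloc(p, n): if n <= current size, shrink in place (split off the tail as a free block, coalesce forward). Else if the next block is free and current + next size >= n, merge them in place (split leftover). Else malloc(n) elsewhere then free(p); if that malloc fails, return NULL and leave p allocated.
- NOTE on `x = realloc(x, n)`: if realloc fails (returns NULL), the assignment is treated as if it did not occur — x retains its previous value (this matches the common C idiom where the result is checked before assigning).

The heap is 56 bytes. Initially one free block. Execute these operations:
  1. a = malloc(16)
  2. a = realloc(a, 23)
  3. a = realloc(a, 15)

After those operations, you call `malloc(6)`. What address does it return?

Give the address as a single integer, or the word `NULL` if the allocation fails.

Op 1: a = malloc(16) -> a = 0; heap: [0-15 ALLOC][16-55 FREE]
Op 2: a = realloc(a, 23) -> a = 0; heap: [0-22 ALLOC][23-55 FREE]
Op 3: a = realloc(a, 15) -> a = 0; heap: [0-14 ALLOC][15-55 FREE]
malloc(6): first-fit scan over [0-14 ALLOC][15-55 FREE] -> 15

Answer: 15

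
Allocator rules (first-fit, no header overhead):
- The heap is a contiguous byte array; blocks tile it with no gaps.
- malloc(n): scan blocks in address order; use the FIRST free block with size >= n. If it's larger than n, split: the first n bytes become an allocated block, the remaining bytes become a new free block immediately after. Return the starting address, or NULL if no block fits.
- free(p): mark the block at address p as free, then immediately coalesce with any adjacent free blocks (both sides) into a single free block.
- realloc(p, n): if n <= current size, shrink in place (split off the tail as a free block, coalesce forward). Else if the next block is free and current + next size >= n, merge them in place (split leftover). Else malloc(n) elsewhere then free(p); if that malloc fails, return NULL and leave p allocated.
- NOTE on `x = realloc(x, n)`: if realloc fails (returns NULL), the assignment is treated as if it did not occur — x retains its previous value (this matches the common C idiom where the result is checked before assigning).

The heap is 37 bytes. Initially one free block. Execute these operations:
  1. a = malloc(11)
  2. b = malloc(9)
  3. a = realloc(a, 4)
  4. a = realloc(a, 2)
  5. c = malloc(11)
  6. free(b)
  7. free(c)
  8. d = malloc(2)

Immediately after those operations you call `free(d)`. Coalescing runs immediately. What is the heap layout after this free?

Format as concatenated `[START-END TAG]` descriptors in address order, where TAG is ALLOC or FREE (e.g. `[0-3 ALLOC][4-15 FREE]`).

Answer: [0-1 ALLOC][2-36 FREE]

Derivation:
Op 1: a = malloc(11) -> a = 0; heap: [0-10 ALLOC][11-36 FREE]
Op 2: b = malloc(9) -> b = 11; heap: [0-10 ALLOC][11-19 ALLOC][20-36 FREE]
Op 3: a = realloc(a, 4) -> a = 0; heap: [0-3 ALLOC][4-10 FREE][11-19 ALLOC][20-36 FREE]
Op 4: a = realloc(a, 2) -> a = 0; heap: [0-1 ALLOC][2-10 FREE][11-19 ALLOC][20-36 FREE]
Op 5: c = malloc(11) -> c = 20; heap: [0-1 ALLOC][2-10 FREE][11-19 ALLOC][20-30 ALLOC][31-36 FREE]
Op 6: free(b) -> (freed b); heap: [0-1 ALLOC][2-19 FREE][20-30 ALLOC][31-36 FREE]
Op 7: free(c) -> (freed c); heap: [0-1 ALLOC][2-36 FREE]
Op 8: d = malloc(2) -> d = 2; heap: [0-1 ALLOC][2-3 ALLOC][4-36 FREE]
free(d): d = 2 -> block [2-3 ALLOC]; mark free, coalesce with adjacent free neighbors -> [0-1 ALLOC][2-36 FREE]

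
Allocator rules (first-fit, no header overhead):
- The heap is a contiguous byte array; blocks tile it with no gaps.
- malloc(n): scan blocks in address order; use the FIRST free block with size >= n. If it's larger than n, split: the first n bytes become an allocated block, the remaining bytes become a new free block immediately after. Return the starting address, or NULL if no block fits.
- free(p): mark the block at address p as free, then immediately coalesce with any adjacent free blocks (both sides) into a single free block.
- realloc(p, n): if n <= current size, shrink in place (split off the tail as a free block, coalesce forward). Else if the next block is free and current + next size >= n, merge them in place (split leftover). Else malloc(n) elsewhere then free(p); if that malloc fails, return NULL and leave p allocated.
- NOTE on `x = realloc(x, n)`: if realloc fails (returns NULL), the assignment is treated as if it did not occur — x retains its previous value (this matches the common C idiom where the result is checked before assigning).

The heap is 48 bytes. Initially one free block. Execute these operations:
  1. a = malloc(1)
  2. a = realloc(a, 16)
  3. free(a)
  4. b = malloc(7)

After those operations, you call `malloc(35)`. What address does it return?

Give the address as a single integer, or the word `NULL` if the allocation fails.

Op 1: a = malloc(1) -> a = 0; heap: [0-0 ALLOC][1-47 FREE]
Op 2: a = realloc(a, 16) -> a = 0; heap: [0-15 ALLOC][16-47 FREE]
Op 3: free(a) -> (freed a); heap: [0-47 FREE]
Op 4: b = malloc(7) -> b = 0; heap: [0-6 ALLOC][7-47 FREE]
malloc(35): first-fit scan over [0-6 ALLOC][7-47 FREE] -> 7

Answer: 7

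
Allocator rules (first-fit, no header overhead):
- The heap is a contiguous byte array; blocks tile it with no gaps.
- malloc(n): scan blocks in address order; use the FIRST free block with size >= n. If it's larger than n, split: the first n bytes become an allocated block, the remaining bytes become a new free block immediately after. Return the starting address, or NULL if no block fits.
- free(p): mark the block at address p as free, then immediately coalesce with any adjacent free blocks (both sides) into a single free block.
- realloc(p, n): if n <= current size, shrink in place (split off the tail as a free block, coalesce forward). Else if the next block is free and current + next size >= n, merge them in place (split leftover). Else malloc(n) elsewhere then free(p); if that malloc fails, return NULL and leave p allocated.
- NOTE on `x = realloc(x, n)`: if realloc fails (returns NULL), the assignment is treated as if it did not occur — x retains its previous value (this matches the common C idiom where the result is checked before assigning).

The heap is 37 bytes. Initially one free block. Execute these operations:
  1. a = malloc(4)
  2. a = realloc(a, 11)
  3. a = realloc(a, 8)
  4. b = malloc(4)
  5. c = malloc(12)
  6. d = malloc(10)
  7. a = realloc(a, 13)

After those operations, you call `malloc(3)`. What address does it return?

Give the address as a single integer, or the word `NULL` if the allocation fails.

Op 1: a = malloc(4) -> a = 0; heap: [0-3 ALLOC][4-36 FREE]
Op 2: a = realloc(a, 11) -> a = 0; heap: [0-10 ALLOC][11-36 FREE]
Op 3: a = realloc(a, 8) -> a = 0; heap: [0-7 ALLOC][8-36 FREE]
Op 4: b = malloc(4) -> b = 8; heap: [0-7 ALLOC][8-11 ALLOC][12-36 FREE]
Op 5: c = malloc(12) -> c = 12; heap: [0-7 ALLOC][8-11 ALLOC][12-23 ALLOC][24-36 FREE]
Op 6: d = malloc(10) -> d = 24; heap: [0-7 ALLOC][8-11 ALLOC][12-23 ALLOC][24-33 ALLOC][34-36 FREE]
Op 7: a = realloc(a, 13) -> NULL (a unchanged); heap: [0-7 ALLOC][8-11 ALLOC][12-23 ALLOC][24-33 ALLOC][34-36 FREE]
malloc(3): first-fit scan over [0-7 ALLOC][8-11 ALLOC][12-23 ALLOC][24-33 ALLOC][34-36 FREE] -> 34

Answer: 34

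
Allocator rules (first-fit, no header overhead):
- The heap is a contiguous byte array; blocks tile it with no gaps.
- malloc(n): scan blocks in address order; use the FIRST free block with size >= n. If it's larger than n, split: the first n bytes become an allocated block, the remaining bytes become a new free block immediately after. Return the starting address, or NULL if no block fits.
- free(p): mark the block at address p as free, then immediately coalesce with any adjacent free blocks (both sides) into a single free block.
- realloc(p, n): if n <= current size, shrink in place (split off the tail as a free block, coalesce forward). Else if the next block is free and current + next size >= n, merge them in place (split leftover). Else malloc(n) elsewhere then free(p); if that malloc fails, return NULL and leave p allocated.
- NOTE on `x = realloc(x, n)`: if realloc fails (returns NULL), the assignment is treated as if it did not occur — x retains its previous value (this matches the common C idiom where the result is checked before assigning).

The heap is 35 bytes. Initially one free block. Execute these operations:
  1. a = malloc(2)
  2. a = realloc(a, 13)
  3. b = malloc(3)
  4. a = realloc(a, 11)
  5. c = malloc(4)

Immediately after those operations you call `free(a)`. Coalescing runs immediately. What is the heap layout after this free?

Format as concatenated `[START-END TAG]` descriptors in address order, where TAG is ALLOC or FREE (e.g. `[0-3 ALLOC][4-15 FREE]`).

Op 1: a = malloc(2) -> a = 0; heap: [0-1 ALLOC][2-34 FREE]
Op 2: a = realloc(a, 13) -> a = 0; heap: [0-12 ALLOC][13-34 FREE]
Op 3: b = malloc(3) -> b = 13; heap: [0-12 ALLOC][13-15 ALLOC][16-34 FREE]
Op 4: a = realloc(a, 11) -> a = 0; heap: [0-10 ALLOC][11-12 FREE][13-15 ALLOC][16-34 FREE]
Op 5: c = malloc(4) -> c = 16; heap: [0-10 ALLOC][11-12 FREE][13-15 ALLOC][16-19 ALLOC][20-34 FREE]
free(a): a = 0 -> block [0-10 ALLOC]; mark free, coalesce with adjacent free neighbors -> [0-12 FREE][13-15 ALLOC][16-19 ALLOC][20-34 FREE]

Answer: [0-12 FREE][13-15 ALLOC][16-19 ALLOC][20-34 FREE]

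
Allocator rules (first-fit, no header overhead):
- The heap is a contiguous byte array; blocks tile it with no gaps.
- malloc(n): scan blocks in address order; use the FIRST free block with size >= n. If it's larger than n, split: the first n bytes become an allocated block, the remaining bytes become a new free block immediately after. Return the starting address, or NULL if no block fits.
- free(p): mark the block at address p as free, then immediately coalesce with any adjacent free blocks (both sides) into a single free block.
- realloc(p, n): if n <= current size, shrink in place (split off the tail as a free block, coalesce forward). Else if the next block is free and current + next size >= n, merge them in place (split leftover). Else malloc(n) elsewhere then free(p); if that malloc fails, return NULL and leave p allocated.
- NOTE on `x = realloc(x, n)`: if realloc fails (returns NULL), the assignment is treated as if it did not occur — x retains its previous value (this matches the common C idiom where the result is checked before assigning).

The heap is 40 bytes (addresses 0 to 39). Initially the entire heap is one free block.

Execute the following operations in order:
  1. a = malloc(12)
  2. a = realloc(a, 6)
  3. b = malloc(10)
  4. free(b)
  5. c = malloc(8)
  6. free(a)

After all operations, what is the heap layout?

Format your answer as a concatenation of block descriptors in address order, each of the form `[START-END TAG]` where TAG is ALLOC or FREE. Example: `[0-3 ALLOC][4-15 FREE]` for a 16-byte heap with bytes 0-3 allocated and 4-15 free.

Op 1: a = malloc(12) -> a = 0; heap: [0-11 ALLOC][12-39 FREE]
Op 2: a = realloc(a, 6) -> a = 0; heap: [0-5 ALLOC][6-39 FREE]
Op 3: b = malloc(10) -> b = 6; heap: [0-5 ALLOC][6-15 ALLOC][16-39 FREE]
Op 4: free(b) -> (freed b); heap: [0-5 ALLOC][6-39 FREE]
Op 5: c = malloc(8) -> c = 6; heap: [0-5 ALLOC][6-13 ALLOC][14-39 FREE]
Op 6: free(a) -> (freed a); heap: [0-5 FREE][6-13 ALLOC][14-39 FREE]

Answer: [0-5 FREE][6-13 ALLOC][14-39 FREE]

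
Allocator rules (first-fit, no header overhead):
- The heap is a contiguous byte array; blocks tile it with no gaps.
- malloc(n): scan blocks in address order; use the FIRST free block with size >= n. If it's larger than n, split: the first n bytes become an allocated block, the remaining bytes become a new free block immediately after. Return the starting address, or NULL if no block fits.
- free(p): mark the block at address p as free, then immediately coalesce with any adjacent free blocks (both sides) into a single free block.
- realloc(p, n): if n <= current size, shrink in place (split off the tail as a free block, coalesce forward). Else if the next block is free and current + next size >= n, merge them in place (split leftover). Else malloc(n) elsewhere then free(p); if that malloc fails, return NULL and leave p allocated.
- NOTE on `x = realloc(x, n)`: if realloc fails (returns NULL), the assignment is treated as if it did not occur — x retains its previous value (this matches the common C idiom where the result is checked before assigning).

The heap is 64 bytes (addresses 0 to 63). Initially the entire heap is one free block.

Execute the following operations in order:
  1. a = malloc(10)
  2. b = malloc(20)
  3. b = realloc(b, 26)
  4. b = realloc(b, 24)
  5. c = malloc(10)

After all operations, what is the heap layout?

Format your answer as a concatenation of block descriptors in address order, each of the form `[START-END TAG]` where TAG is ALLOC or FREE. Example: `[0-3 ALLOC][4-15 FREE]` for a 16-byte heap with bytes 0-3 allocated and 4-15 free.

Op 1: a = malloc(10) -> a = 0; heap: [0-9 ALLOC][10-63 FREE]
Op 2: b = malloc(20) -> b = 10; heap: [0-9 ALLOC][10-29 ALLOC][30-63 FREE]
Op 3: b = realloc(b, 26) -> b = 10; heap: [0-9 ALLOC][10-35 ALLOC][36-63 FREE]
Op 4: b = realloc(b, 24) -> b = 10; heap: [0-9 ALLOC][10-33 ALLOC][34-63 FREE]
Op 5: c = malloc(10) -> c = 34; heap: [0-9 ALLOC][10-33 ALLOC][34-43 ALLOC][44-63 FREE]

Answer: [0-9 ALLOC][10-33 ALLOC][34-43 ALLOC][44-63 FREE]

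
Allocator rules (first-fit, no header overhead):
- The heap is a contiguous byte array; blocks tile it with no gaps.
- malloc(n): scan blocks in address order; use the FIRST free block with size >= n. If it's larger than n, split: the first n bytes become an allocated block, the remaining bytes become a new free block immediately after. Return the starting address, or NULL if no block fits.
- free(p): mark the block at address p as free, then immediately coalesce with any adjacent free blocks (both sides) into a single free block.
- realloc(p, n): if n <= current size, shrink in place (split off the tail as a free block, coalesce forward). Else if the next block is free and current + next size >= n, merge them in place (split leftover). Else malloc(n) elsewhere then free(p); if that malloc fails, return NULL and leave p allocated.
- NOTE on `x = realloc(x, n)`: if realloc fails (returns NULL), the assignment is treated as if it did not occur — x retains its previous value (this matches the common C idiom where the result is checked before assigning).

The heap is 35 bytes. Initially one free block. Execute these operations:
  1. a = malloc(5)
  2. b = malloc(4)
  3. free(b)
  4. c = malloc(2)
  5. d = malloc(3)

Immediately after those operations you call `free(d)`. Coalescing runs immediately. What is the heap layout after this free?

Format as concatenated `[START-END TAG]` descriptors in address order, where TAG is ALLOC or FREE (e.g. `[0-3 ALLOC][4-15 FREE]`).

Answer: [0-4 ALLOC][5-6 ALLOC][7-34 FREE]

Derivation:
Op 1: a = malloc(5) -> a = 0; heap: [0-4 ALLOC][5-34 FREE]
Op 2: b = malloc(4) -> b = 5; heap: [0-4 ALLOC][5-8 ALLOC][9-34 FREE]
Op 3: free(b) -> (freed b); heap: [0-4 ALLOC][5-34 FREE]
Op 4: c = malloc(2) -> c = 5; heap: [0-4 ALLOC][5-6 ALLOC][7-34 FREE]
Op 5: d = malloc(3) -> d = 7; heap: [0-4 ALLOC][5-6 ALLOC][7-9 ALLOC][10-34 FREE]
free(d): d = 7 -> block [7-9 ALLOC]; mark free, coalesce with adjacent free neighbors -> [0-4 ALLOC][5-6 ALLOC][7-34 FREE]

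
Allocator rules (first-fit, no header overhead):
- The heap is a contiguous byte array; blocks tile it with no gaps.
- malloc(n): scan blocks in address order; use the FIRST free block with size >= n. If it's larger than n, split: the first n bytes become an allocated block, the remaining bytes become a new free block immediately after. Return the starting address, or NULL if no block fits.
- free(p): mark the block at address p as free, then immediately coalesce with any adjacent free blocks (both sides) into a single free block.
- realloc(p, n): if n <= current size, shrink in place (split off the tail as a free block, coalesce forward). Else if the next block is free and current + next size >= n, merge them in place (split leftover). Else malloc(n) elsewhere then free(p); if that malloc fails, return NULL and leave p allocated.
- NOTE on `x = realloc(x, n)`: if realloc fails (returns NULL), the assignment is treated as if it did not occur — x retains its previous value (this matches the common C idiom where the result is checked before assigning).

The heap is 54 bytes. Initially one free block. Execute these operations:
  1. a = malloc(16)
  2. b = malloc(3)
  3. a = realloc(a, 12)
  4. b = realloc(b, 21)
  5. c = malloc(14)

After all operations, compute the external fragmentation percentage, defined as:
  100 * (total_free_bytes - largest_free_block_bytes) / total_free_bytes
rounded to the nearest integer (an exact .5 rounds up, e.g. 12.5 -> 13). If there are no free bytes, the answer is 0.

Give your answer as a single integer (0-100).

Answer: 43

Derivation:
Op 1: a = malloc(16) -> a = 0; heap: [0-15 ALLOC][16-53 FREE]
Op 2: b = malloc(3) -> b = 16; heap: [0-15 ALLOC][16-18 ALLOC][19-53 FREE]
Op 3: a = realloc(a, 12) -> a = 0; heap: [0-11 ALLOC][12-15 FREE][16-18 ALLOC][19-53 FREE]
Op 4: b = realloc(b, 21) -> b = 16; heap: [0-11 ALLOC][12-15 FREE][16-36 ALLOC][37-53 FREE]
Op 5: c = malloc(14) -> c = 37; heap: [0-11 ALLOC][12-15 FREE][16-36 ALLOC][37-50 ALLOC][51-53 FREE]
Free blocks: [4 3] total_free=7 largest=4 -> 100*(7-4)/7 = 300/7 ≈ 42.857 -> rounds to 43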